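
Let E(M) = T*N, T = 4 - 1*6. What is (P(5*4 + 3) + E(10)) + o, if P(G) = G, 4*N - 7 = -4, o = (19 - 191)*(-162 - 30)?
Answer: 66091/2 ≈ 33046.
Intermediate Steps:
o = 33024 (o = -172*(-192) = 33024)
N = ¾ (N = 7/4 + (¼)*(-4) = 7/4 - 1 = ¾ ≈ 0.75000)
T = -2 (T = 4 - 6 = -2)
E(M) = -3/2 (E(M) = -2*¾ = -3/2)
(P(5*4 + 3) + E(10)) + o = ((5*4 + 3) - 3/2) + 33024 = ((20 + 3) - 3/2) + 33024 = (23 - 3/2) + 33024 = 43/2 + 33024 = 66091/2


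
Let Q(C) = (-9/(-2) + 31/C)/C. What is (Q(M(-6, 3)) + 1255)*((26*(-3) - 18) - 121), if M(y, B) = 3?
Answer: -4921343/18 ≈ -2.7341e+5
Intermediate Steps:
Q(C) = (9/2 + 31/C)/C (Q(C) = (-9*(-½) + 31/C)/C = (9/2 + 31/C)/C)
(Q(M(-6, 3)) + 1255)*((26*(-3) - 18) - 121) = ((½)*(62 + 9*3)/3² + 1255)*((26*(-3) - 18) - 121) = ((½)*(⅑)*(62 + 27) + 1255)*((-78 - 18) - 121) = ((½)*(⅑)*89 + 1255)*(-96 - 121) = (89/18 + 1255)*(-217) = (22679/18)*(-217) = -4921343/18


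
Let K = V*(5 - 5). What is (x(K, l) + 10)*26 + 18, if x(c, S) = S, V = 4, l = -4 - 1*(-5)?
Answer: 304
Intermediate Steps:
l = 1 (l = -4 + 5 = 1)
K = 0 (K = 4*(5 - 5) = 4*0 = 0)
(x(K, l) + 10)*26 + 18 = (1 + 10)*26 + 18 = 11*26 + 18 = 286 + 18 = 304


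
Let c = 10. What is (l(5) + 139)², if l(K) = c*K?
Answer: 35721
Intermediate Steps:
l(K) = 10*K
(l(5) + 139)² = (10*5 + 139)² = (50 + 139)² = 189² = 35721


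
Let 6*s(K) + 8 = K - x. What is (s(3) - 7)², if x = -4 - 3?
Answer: 400/9 ≈ 44.444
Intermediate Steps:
x = -7
s(K) = -⅙ + K/6 (s(K) = -4/3 + (K - 1*(-7))/6 = -4/3 + (K + 7)/6 = -4/3 + (7 + K)/6 = -4/3 + (7/6 + K/6) = -⅙ + K/6)
(s(3) - 7)² = ((-⅙ + (⅙)*3) - 7)² = ((-⅙ + ½) - 7)² = (⅓ - 7)² = (-20/3)² = 400/9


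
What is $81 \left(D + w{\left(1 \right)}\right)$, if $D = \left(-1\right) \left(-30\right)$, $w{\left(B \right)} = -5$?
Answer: $2025$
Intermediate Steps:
$D = 30$
$81 \left(D + w{\left(1 \right)}\right) = 81 \left(30 - 5\right) = 81 \cdot 25 = 2025$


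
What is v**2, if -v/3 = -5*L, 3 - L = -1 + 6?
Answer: 900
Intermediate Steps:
L = -2 (L = 3 - (-1 + 6) = 3 - 1*5 = 3 - 5 = -2)
v = -30 (v = -(-15)*(-2) = -3*10 = -30)
v**2 = (-30)**2 = 900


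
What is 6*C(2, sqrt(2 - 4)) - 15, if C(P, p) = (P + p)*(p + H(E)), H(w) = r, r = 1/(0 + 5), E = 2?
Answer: -123/5 + 66*I*sqrt(2)/5 ≈ -24.6 + 18.668*I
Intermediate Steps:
r = 1/5 ≈ 0.20000
H(w) = 1/5
C(P, p) = (1/5 + p)*(P + p) (C(P, p) = (P + p)*(p + 1/5) = (P + p)*(1/5 + p) = (1/5 + p)*(P + p))
6*C(2, sqrt(2 - 4)) - 15 = 6*((sqrt(2 - 4))**2 + (1/5)*2 + sqrt(2 - 4)/5 + 2*sqrt(2 - 4)) - 15 = 6*((sqrt(-2))**2 + 2/5 + sqrt(-2)/5 + 2*sqrt(-2)) - 15 = 6*((I*sqrt(2))**2 + 2/5 + (I*sqrt(2))/5 + 2*(I*sqrt(2))) - 15 = 6*(-2 + 2/5 + I*sqrt(2)/5 + 2*I*sqrt(2)) - 15 = 6*(-8/5 + 11*I*sqrt(2)/5) - 15 = (-48/5 + 66*I*sqrt(2)/5) - 15 = -123/5 + 66*I*sqrt(2)/5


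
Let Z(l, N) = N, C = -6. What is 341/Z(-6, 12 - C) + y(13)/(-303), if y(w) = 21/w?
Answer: 447607/23634 ≈ 18.939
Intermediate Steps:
341/Z(-6, 12 - C) + y(13)/(-303) = 341/(12 - 1*(-6)) + (21/13)/(-303) = 341/(12 + 6) + (21*(1/13))*(-1/303) = 341/18 + (21/13)*(-1/303) = 341*(1/18) - 7/1313 = 341/18 - 7/1313 = 447607/23634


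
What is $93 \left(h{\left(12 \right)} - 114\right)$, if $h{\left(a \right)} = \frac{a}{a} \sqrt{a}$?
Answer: $-10602 + 186 \sqrt{3} \approx -10280.0$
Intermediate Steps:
$h{\left(a \right)} = \sqrt{a}$ ($h{\left(a \right)} = 1 \sqrt{a} = \sqrt{a}$)
$93 \left(h{\left(12 \right)} - 114\right) = 93 \left(\sqrt{12} - 114\right) = 93 \left(2 \sqrt{3} - 114\right) = 93 \left(-114 + 2 \sqrt{3}\right) = -10602 + 186 \sqrt{3}$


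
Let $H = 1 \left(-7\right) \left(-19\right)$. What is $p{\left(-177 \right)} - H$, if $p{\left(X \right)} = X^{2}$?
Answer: $31196$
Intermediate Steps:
$H = 133$ ($H = \left(-7\right) \left(-19\right) = 133$)
$p{\left(-177 \right)} - H = \left(-177\right)^{2} - 133 = 31329 - 133 = 31196$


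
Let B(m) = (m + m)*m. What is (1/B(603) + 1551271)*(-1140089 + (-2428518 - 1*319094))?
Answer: -4385762905033122379/727218 ≈ -6.0309e+12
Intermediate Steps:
B(m) = 2*m² (B(m) = (2*m)*m = 2*m²)
(1/B(603) + 1551271)*(-1140089 + (-2428518 - 1*319094)) = (1/(2*603²) + 1551271)*(-1140089 + (-2428518 - 1*319094)) = (1/(2*363609) + 1551271)*(-1140089 + (-2428518 - 319094)) = (1/727218 + 1551271)*(-1140089 - 2747612) = (1/727218 + 1551271)*(-3887701) = (1128112194079/727218)*(-3887701) = -4385762905033122379/727218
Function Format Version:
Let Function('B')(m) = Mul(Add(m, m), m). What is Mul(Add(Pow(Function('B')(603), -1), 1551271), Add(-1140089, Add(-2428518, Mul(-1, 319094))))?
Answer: Rational(-4385762905033122379, 727218) ≈ -6.0309e+12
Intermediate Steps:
Function('B')(m) = Mul(2, Pow(m, 2)) (Function('B')(m) = Mul(Mul(2, m), m) = Mul(2, Pow(m, 2)))
Mul(Add(Pow(Function('B')(603), -1), 1551271), Add(-1140089, Add(-2428518, Mul(-1, 319094)))) = Mul(Add(Pow(Mul(2, Pow(603, 2)), -1), 1551271), Add(-1140089, Add(-2428518, Mul(-1, 319094)))) = Mul(Add(Pow(Mul(2, 363609), -1), 1551271), Add(-1140089, Add(-2428518, -319094))) = Mul(Add(Pow(727218, -1), 1551271), Add(-1140089, -2747612)) = Mul(Add(Rational(1, 727218), 1551271), -3887701) = Mul(Rational(1128112194079, 727218), -3887701) = Rational(-4385762905033122379, 727218)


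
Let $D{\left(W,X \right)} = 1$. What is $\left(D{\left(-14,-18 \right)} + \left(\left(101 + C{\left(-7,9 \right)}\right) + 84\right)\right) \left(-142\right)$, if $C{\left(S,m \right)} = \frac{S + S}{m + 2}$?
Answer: $- \frac{288544}{11} \approx -26231.0$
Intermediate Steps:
$C{\left(S,m \right)} = \frac{2 S}{2 + m}$
$\left(D{\left(-14,-18 \right)} + \left(\left(101 + C{\left(-7,9 \right)}\right) + 84\right)\right) \left(-142\right) = \left(1 + \left(\left(101 + 2 \left(-7\right) \frac{1}{2 + 9}\right) + 84\right)\right) \left(-142\right) = \left(1 + \left(\left(101 + 2 \left(-7\right) \frac{1}{11}\right) + 84\right)\right) \left(-142\right) = \left(1 + \left(\left(101 - \frac{14}{11}\right) + 84\right)\right) \left(-142\right) = \left(1 + \left(\frac{1097}{11} + 84\right)\right) \left(-142\right) = \left(1 + \frac{2021}{11}\right) \left(-142\right) = \frac{2032}{11} \left(-142\right) = - \frac{288544}{11}$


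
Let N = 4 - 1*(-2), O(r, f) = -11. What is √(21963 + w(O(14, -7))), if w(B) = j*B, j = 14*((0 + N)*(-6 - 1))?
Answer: 27*√39 ≈ 168.61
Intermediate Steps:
N = 6 (N = 4 + 2 = 6)
j = -588 (j = 14*((0 + 6)*(-6 - 1)) = 14*(6*(-7)) = 14*(-42) = -588)
w(B) = -588*B
√(21963 + w(O(14, -7))) = √(21963 - 588*(-11)) = √(21963 + 6468) = √28431 = 27*√39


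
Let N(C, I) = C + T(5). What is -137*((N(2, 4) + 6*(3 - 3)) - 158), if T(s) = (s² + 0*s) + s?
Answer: 17262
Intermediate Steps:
T(s) = s + s² (T(s) = (s² + 0) + s = s² + s = s + s²)
N(C, I) = 30 + C (N(C, I) = C + 5*(1 + 5) = C + 5*6 = C + 30 = 30 + C)
-137*((N(2, 4) + 6*(3 - 3)) - 158) = -137*(((30 + 2) + 6*(3 - 3)) - 158) = -137*((32 + 6*0) - 158) = -137*((32 + 0) - 158) = -137*(32 - 158) = -137*(-126) = 17262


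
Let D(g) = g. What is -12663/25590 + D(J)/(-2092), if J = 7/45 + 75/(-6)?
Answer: -15705061/32120568 ≈ -0.48894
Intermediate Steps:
J = -1111/90 (J = 7*(1/45) + 75*(-⅙) = 7/45 - 25/2 = -1111/90 ≈ -12.344)
-12663/25590 + D(J)/(-2092) = -12663/25590 - 1111/90/(-2092) = -12663*1/25590 - 1111/90*(-1/2092) = -4221/8530 + 1111/188280 = -15705061/32120568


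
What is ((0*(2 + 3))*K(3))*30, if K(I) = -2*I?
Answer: 0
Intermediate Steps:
((0*(2 + 3))*K(3))*30 = ((0*(2 + 3))*(-2*3))*30 = ((0*5)*(-6))*30 = (0*(-6))*30 = 0*30 = 0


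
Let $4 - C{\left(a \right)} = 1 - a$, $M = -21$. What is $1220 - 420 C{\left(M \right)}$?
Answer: $8780$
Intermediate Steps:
$C{\left(a \right)} = 3 + a$ ($C{\left(a \right)} = 4 - \left(1 - a\right) = 4 + \left(-1 + a\right) = 3 + a$)
$1220 - 420 C{\left(M \right)} = 1220 - 420 \left(3 - 21\right) = 1220 - -7560 = 1220 + 7560 = 8780$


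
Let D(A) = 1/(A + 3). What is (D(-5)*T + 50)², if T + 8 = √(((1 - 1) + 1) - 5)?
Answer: (54 - I)² ≈ 2915.0 - 108.0*I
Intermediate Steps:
D(A) = 1/(3 + A)
T = -8 + 2*I (T = -8 + √(((1 - 1) + 1) - 5) = -8 + √((0 + 1) - 5) = -8 + √(1 - 5) = -8 + √(-4) = -8 + 2*I ≈ -8.0 + 2.0*I)
(D(-5)*T + 50)² = ((-8 + 2*I)/(3 - 5) + 50)² = ((-8 + 2*I)/(-2) + 50)² = (-(-8 + 2*I)/2 + 50)² = ((4 - I) + 50)² = (54 - I)²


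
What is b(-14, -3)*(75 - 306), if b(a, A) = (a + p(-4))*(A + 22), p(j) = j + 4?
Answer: 61446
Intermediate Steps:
p(j) = 4 + j
b(a, A) = a*(22 + A) (b(a, A) = (a + (4 - 4))*(A + 22) = (a + 0)*(22 + A) = a*(22 + A))
b(-14, -3)*(75 - 306) = (-14*(22 - 3))*(75 - 306) = -14*19*(-231) = -266*(-231) = 61446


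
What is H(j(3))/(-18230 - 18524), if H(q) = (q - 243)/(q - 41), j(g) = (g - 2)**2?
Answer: -121/735080 ≈ -0.00016461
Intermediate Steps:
j(g) = (-2 + g)**2
H(q) = (-243 + q)/(-41 + q)
H(j(3))/(-18230 - 18524) = ((-243 + (-2 + 3)**2)/(-41 + (-2 + 3)**2))/(-18230 - 18524) = ((-243 + 1**2)/(-41 + 1**2))/(-36754) = ((-243 + 1)/(-41 + 1))*(-1/36754) = (-242/(-40))*(-1/36754) = -1/40*(-242)*(-1/36754) = (121/20)*(-1/36754) = -121/735080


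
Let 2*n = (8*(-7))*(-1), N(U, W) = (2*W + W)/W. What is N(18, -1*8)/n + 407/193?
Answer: 11975/5404 ≈ 2.2160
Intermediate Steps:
N(U, W) = 3 (N(U, W) = (3*W)/W = 3)
n = 28 (n = ((8*(-7))*(-1))/2 = (-56*(-1))/2 = (1/2)*56 = 28)
N(18, -1*8)/n + 407/193 = 3/28 + 407/193 = 11975/5404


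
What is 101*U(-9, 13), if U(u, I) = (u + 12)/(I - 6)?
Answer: 303/7 ≈ 43.286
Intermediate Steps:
U(u, I) = (12 + u)/(-6 + I)
101*U(-9, 13) = 101*((12 - 9)/(-6 + 13)) = 101*(3/7) = 303/7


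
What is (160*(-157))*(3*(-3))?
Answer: 226080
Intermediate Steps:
(160*(-157))*(3*(-3)) = -25120*(-9) = 226080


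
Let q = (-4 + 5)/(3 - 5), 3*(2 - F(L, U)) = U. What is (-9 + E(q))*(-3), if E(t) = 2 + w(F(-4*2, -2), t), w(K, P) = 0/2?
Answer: 21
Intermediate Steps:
F(L, U) = 2 - U/3
w(K, P) = 0 (w(K, P) = 0*(½) = 0)
q = -½ (q = 1/(-2) = 1*(-½) = -½ ≈ -0.50000)
E(t) = 2 (E(t) = 2 + 0 = 2)
(-9 + E(q))*(-3) = (-9 + 2)*(-3) = -7*(-3) = 21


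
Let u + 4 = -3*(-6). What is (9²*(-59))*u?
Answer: -66906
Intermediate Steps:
u = 14 (u = -4 - 3*(-6) = -4 + 18 = 14)
(9²*(-59))*u = (9²*(-59))*14 = (81*(-59))*14 = -4779*14 = -66906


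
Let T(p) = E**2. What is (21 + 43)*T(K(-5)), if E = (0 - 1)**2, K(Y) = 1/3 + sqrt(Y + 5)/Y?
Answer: 64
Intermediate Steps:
K(Y) = 1/3 + sqrt(5 + Y)/Y (K(Y) = 1*(1/3) + sqrt(5 + Y)/Y = 1/3 + sqrt(5 + Y)/Y)
E = 1 (E = (-1)**2 = 1)
T(p) = 1 (T(p) = 1**2 = 1)
(21 + 43)*T(K(-5)) = (21 + 43)*1 = 64*1 = 64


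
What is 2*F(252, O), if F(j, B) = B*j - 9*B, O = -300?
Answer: -145800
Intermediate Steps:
F(j, B) = -9*B + B*j
2*F(252, O) = 2*(-300*(-9 + 252)) = 2*(-300*243) = 2*(-72900) = -145800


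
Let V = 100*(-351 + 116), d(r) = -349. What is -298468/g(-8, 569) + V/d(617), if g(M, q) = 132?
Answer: -25265833/11517 ≈ -2193.8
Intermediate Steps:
V = -23500 (V = 100*(-235) = -23500)
-298468/g(-8, 569) + V/d(617) = -298468/132 - 23500/(-349) = -298468*1/132 - 23500*(-1/349) = -74617/33 + 23500/349 = -25265833/11517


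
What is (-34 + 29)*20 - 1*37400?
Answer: -37500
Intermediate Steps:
(-34 + 29)*20 - 1*37400 = -5*20 - 37400 = -100 - 37400 = -37500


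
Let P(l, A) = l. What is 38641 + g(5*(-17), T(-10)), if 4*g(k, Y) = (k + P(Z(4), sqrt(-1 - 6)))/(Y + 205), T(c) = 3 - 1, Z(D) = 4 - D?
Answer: 31994663/828 ≈ 38641.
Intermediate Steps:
T(c) = 2
g(k, Y) = k/(4*(205 + Y)) (g(k, Y) = ((k + (4 - 1*4))/(Y + 205))/4 = ((k + (4 - 4))/(205 + Y))/4 = ((k + 0)/(205 + Y))/4 = (k/(205 + Y))/4 = k/(4*(205 + Y)))
38641 + g(5*(-17), T(-10)) = 38641 + (5*(-17))/(4*(205 + 2)) = 38641 + (1/4)*(-85)/207 = 38641 + (1/4)*(-85)*(1/207) = 38641 - 85/828 = 31994663/828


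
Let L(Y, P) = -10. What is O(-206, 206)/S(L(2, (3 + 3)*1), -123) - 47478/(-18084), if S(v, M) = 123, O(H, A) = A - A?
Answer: 7913/3014 ≈ 2.6254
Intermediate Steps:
O(H, A) = 0
O(-206, 206)/S(L(2, (3 + 3)*1), -123) - 47478/(-18084) = 0/123 - 47478/(-18084) = 0*(1/123) - 47478*(-1/18084) = 0 + 7913/3014 = 7913/3014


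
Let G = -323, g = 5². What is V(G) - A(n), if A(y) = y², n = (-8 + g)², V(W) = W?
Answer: -83844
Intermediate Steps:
g = 25
n = 289 (n = (-8 + 25)² = 17² = 289)
V(G) - A(n) = -323 - 1*289² = -323 - 1*83521 = -323 - 83521 = -83844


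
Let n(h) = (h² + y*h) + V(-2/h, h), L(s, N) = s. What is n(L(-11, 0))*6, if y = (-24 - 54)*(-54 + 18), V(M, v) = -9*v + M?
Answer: -2024076/11 ≈ -1.8401e+5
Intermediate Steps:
V(M, v) = M - 9*v
y = 2808 (y = -78*(-36) = 2808)
n(h) = h² - 2/h + 2799*h (n(h) = (h² + 2808*h) + (-2/h - 9*h) = (h² + 2808*h) + (-9*h - 2/h) = h² - 2/h + 2799*h)
n(L(-11, 0))*6 = ((-2 + (-11)²*(2799 - 11))/(-11))*6 = -(-2 + 121*2788)/11*6 = -(-2 + 337348)/11*6 = -1/11*337346*6 = -337346/11*6 = -2024076/11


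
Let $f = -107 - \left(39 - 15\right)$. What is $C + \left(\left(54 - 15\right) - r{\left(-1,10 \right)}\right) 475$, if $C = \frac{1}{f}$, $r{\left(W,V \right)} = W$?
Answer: $\frac{2488999}{131} \approx 19000.0$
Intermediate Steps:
$f = -131$ ($f = -107 - 24 = -131$)
$C = - \frac{1}{131}$ ($C = \frac{1}{-131} = - \frac{1}{131} \approx -0.0076336$)
$C + \left(\left(54 - 15\right) - r{\left(-1,10 \right)}\right) 475 = - \frac{1}{131} + \left(\left(54 - 15\right) - -1\right) 475 = - \frac{1}{131} + \left(39 + 1\right) 475 = - \frac{1}{131} + 40 \cdot 475 = - \frac{1}{131} + 19000 = \frac{2488999}{131}$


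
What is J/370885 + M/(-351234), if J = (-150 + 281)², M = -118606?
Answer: 25008356492/65133711045 ≈ 0.38395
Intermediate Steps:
J = 17161 (J = 131² = 17161)
J/370885 + M/(-351234) = 17161/370885 - 118606/(-351234) = 17161*(1/370885) - 118606*(-1/351234) = 17161/370885 + 59303/175617 = 25008356492/65133711045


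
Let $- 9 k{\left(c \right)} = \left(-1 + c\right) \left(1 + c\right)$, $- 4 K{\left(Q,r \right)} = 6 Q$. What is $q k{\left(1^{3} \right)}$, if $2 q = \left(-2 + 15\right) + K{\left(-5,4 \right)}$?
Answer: $0$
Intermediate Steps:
$K{\left(Q,r \right)} = - \frac{3 Q}{2}$ ($K{\left(Q,r \right)} = - \frac{6 Q}{4} = - \frac{3 Q}{2}$)
$q = \frac{41}{4}$ ($q = \frac{\left(-2 + 15\right) - - \frac{15}{2}}{2} = \frac{13 + \frac{15}{2}}{2} = \frac{1}{2} \cdot \frac{41}{2} = \frac{41}{4} \approx 10.25$)
$k{\left(c \right)} = - \frac{\left(1 + c\right) \left(-1 + c\right)}{9}$ ($k{\left(c \right)} = - \frac{\left(-1 + c\right) \left(1 + c\right)}{9} = - \frac{\left(1 + c\right) \left(-1 + c\right)}{9}$)
$q k{\left(1^{3} \right)} = \frac{41 \left(\frac{1}{9} - \frac{\left(1^{3}\right)^{2}}{9}\right)}{4} = \frac{41 \left(\frac{1}{9} - \frac{1^{2}}{9}\right)}{4} = \frac{41 \left(\frac{1}{9} - \frac{1}{9}\right)}{4} = \frac{41}{4} \cdot 0 = 0$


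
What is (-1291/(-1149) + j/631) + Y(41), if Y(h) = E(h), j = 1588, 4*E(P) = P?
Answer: 40282711/2900076 ≈ 13.890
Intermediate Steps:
E(P) = P/4
Y(h) = h/4
(-1291/(-1149) + j/631) + Y(41) = (-1291/(-1149) + 1588/631) + (¼)*41 = (-1291*(-1/1149) + 1588*(1/631)) + 41/4 = (1291/1149 + 1588/631) + 41/4 = 2639233/725019 + 41/4 = 40282711/2900076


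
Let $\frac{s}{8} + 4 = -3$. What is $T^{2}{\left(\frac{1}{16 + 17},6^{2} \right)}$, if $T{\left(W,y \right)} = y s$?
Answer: $4064256$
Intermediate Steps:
$s = -56$ ($s = -32 + 8 \left(-3\right) = -32 - 24 = -56$)
$T{\left(W,y \right)} = - 56 y$ ($T{\left(W,y \right)} = y \left(-56\right) = - 56 y$)
$T^{2}{\left(\frac{1}{16 + 17},6^{2} \right)} = \left(- 56 \cdot 6^{2}\right)^{2} = \left(\left(-56\right) 36\right)^{2} = \left(-2016\right)^{2} = 4064256$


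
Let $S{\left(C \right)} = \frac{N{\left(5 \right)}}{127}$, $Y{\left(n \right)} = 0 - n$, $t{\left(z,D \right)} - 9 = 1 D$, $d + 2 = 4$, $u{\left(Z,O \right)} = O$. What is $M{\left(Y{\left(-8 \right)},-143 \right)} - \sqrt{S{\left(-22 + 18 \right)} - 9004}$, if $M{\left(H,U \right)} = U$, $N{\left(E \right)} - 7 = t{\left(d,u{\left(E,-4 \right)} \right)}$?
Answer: $-143 - \frac{2 i \sqrt{36305998}}{127} \approx -143.0 - 94.889 i$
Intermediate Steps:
$d = 2$ ($d = -2 + 4 = 2$)
$t{\left(z,D \right)} = 9 + D$ ($t{\left(z,D \right)} = 9 + 1 D = 9 + D$)
$Y{\left(n \right)} = - n$
$N{\left(E \right)} = 12$ ($N{\left(E \right)} = 7 + \left(9 - 4\right) = 7 + 5 = 12$)
$S{\left(C \right)} = \frac{12}{127}$
$M{\left(Y{\left(-8 \right)},-143 \right)} - \sqrt{S{\left(-22 + 18 \right)} - 9004} = -143 - \sqrt{\frac{12}{127} - 9004} = -143 - \sqrt{- \frac{1143496}{127}} = -143 - \frac{2 i \sqrt{36305998}}{127}$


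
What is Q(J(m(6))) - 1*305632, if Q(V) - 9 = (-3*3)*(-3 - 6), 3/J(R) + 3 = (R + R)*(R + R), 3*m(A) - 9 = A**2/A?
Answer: -305542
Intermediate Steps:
m(A) = 3 + A/3 (m(A) = 3 + (A**2/A)/3 = 3 + A/3)
J(R) = 3/(-3 + 4*R**2) (J(R) = 3/(-3 + (R + R)*(R + R)) = 3/(-3 + (2*R)*(2*R)) = 3/(-3 + 4*R**2))
Q(V) = 90 (Q(V) = 9 + (-3*3)*(-3 - 6) = 9 - 9*(-9) = 9 + 81 = 90)
Q(J(m(6))) - 1*305632 = 90 - 1*305632 = 90 - 305632 = -305542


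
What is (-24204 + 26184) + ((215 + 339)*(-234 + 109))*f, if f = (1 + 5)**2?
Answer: -2491020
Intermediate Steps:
f = 36 (f = 6**2 = 36)
(-24204 + 26184) + ((215 + 339)*(-234 + 109))*f = (-24204 + 26184) + ((215 + 339)*(-234 + 109))*36 = 1980 + (554*(-125))*36 = 1980 - 69250*36 = 1980 - 2493000 = -2491020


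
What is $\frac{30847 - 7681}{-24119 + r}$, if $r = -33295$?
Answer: $- \frac{3861}{9569} \approx -0.40349$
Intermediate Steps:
$\frac{30847 - 7681}{-24119 + r} = \frac{30847 - 7681}{-24119 - 33295} = \frac{23166}{-57414} = 23166 \left(- \frac{1}{57414}\right) = - \frac{3861}{9569}$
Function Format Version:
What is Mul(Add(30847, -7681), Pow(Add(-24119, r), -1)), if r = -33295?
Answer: Rational(-3861, 9569) ≈ -0.40349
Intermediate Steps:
Mul(Add(30847, -7681), Pow(Add(-24119, r), -1)) = Mul(Add(30847, -7681), Pow(Add(-24119, -33295), -1)) = Mul(23166, Pow(-57414, -1)) = Mul(23166, Rational(-1, 57414)) = Rational(-3861, 9569)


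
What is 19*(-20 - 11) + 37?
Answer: -552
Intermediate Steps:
19*(-20 - 11) + 37 = 19*(-31) + 37 = -589 + 37 = -552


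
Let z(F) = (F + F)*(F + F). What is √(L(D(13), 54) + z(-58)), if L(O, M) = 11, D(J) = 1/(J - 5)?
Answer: 67*√3 ≈ 116.05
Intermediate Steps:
z(F) = 4*F² (z(F) = (2*F)*(2*F) = 4*F²)
D(J) = 1/(-5 + J)
√(L(D(13), 54) + z(-58)) = √(11 + 4*(-58)²) = √(11 + 4*3364) = √(11 + 13456) = √13467 = 67*√3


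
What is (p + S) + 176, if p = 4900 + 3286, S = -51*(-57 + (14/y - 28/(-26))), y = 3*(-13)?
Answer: 146021/13 ≈ 11232.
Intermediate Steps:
y = -39
S = 37315/13 (S = -51*(-57 + (14/(-39) - 28/(-26))) = -51*(-57 + (14*(-1/39) - 28*(-1/26))) = -51*(-57 + (-14/39 + 14/13)) = -51*(-57 + 28/39) = -51*(-2195/39) = 37315/13 ≈ 2870.4)
p = 8186
(p + S) + 176 = (8186 + 37315/13) + 176 = 143733/13 + 176 = 146021/13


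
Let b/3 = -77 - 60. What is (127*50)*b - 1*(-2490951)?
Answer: -118899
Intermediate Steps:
b = -411 (b = 3*(-77 - 60) = 3*(-137) = -411)
(127*50)*b - 1*(-2490951) = (127*50)*(-411) - 1*(-2490951) = 6350*(-411) + 2490951 = -2609850 + 2490951 = -118899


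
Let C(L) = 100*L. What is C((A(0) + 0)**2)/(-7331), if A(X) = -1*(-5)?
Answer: -2500/7331 ≈ -0.34102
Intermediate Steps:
A(X) = 5
C((A(0) + 0)**2)/(-7331) = (100*(5 + 0)**2)/(-7331) = (100*5**2)*(-1/7331) = (100*25)*(-1/7331) = 2500*(-1/7331) = -2500/7331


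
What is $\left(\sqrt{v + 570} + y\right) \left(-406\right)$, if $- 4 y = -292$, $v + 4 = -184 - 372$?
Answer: $-29638 - 406 \sqrt{10} \approx -30922.0$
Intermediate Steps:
$v = -560$ ($v = -4 - 556 = -560$)
$y = 73$ ($y = \left(- \frac{1}{4}\right) \left(-292\right) = 73$)
$\left(\sqrt{v + 570} + y\right) \left(-406\right) = \left(\sqrt{-560 + 570} + 73\right) \left(-406\right) = \left(\sqrt{10} + 73\right) \left(-406\right) = \left(73 + \sqrt{10}\right) \left(-406\right) = -29638 - 406 \sqrt{10}$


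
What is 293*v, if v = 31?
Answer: 9083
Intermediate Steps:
293*v = 293*31 = 9083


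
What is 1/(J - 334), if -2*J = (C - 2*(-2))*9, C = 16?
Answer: -1/424 ≈ -0.0023585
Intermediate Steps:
J = -90 (J = -(16 - 2*(-2))*9/2 = -(16 + 4)*9/2 = -10*9 = -½*180 = -90)
1/(J - 334) = 1/(-90 - 334) = 1/(-424) = -1/424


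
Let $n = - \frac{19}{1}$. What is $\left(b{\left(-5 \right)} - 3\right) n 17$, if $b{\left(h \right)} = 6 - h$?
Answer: $-2584$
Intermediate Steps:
$n = -19$ ($n = \left(-19\right) 1 = -19$)
$\left(b{\left(-5 \right)} - 3\right) n 17 = \left(\left(6 - -5\right) - 3\right) \left(-19\right) 17 = \left(\left(6 + 5\right) - 3\right) \left(-19\right) 17 = \left(11 - 3\right) \left(-19\right) 17 = 8 \left(-19\right) 17 = \left(-152\right) 17 = -2584$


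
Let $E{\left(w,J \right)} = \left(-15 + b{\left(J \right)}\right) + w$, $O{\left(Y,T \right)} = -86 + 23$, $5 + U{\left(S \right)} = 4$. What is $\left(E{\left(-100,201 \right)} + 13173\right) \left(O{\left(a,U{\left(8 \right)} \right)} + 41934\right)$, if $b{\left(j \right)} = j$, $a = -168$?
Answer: $555167589$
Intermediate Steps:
$U{\left(S \right)} = -1$ ($U{\left(S \right)} = -5 + 4 = -1$)
$O{\left(Y,T \right)} = -63$
$E{\left(w,J \right)} = -15 + J + w$ ($E{\left(w,J \right)} = \left(-15 + J\right) + w = -15 + J + w$)
$\left(E{\left(-100,201 \right)} + 13173\right) \left(O{\left(a,U{\left(8 \right)} \right)} + 41934\right) = \left(\left(-15 + 201 - 100\right) + 13173\right) \left(-63 + 41934\right) = \left(86 + 13173\right) 41871 = 13259 \cdot 41871 = 555167589$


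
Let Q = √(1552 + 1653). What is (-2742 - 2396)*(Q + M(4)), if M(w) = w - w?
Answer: -5138*√3205 ≈ -2.9088e+5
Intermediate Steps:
M(w) = 0
Q = √3205 ≈ 56.613
(-2742 - 2396)*(Q + M(4)) = (-2742 - 2396)*(√3205 + 0) = -5138*√3205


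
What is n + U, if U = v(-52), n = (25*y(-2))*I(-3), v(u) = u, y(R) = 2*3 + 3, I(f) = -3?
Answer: -727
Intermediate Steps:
y(R) = 9 (y(R) = 6 + 3 = 9)
n = -675 (n = (25*9)*(-3) = 225*(-3) = -675)
U = -52
n + U = -675 - 52 = -727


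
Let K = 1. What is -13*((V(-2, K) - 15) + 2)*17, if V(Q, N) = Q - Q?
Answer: 2873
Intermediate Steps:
V(Q, N) = 0
-13*((V(-2, K) - 15) + 2)*17 = -13*((0 - 15) + 2)*17 = -13*(-15 + 2)*17 = -13*(-13)*17 = 169*17 = 2873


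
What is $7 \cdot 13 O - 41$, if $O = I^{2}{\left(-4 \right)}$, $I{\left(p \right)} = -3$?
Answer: $778$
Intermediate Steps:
$O = 9$ ($O = \left(-3\right)^{2} = 9$)
$7 \cdot 13 O - 41 = 7 \cdot 13 \cdot 9 - 41 = 91 \cdot 9 - 41 = 819 - 41 = 778$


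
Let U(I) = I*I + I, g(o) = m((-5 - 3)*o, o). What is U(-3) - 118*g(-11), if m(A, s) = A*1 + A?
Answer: -20762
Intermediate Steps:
m(A, s) = 2*A (m(A, s) = A + A = 2*A)
g(o) = -16*o (g(o) = 2*((-5 - 3)*o) = 2*(-8*o) = -16*o)
U(I) = I + I² (U(I) = I² + I = I + I²)
U(-3) - 118*g(-11) = -3*(1 - 3) - (-1888)*(-11) = -3*(-2) - 118*176 = 6 - 20768 = -20762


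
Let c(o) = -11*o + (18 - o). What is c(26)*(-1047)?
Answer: 307818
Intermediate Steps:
c(o) = 18 - 12*o
c(26)*(-1047) = (18 - 12*26)*(-1047) = (18 - 312)*(-1047) = -294*(-1047) = 307818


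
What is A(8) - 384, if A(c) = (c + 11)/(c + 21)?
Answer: -11117/29 ≈ -383.34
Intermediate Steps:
A(c) = (11 + c)/(21 + c)
A(8) - 384 = (11 + 8)/(21 + 8) - 384 = 19/29 - 384 = -11117/29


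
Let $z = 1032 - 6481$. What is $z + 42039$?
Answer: $36590$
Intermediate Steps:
$z = -5449$ ($z = 1032 - 6481 = -5449$)
$z + 42039 = -5449 + 42039 = 36590$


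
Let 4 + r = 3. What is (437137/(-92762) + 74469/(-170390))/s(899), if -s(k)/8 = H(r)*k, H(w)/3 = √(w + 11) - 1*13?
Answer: -132261458563/6777855058279140 - 10173958351*√10/6777855058279140 ≈ -2.4261e-5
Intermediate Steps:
r = -1 (r = -4 + 3 = -1)
H(w) = -39 + 3*√(11 + w) (H(w) = 3*(√(w + 11) - 1*13) = 3*(√(11 + w) - 13) = 3*(-13 + √(11 + w)) = -39 + 3*√(11 + w))
s(k) = -8*k*(-39 + 3*√10) (s(k) = -8*(-39 + 3*√(11 - 1))*k = -8*(-39 + 3*√10)*k = -8*k*(-39 + 3*√10))
(437137/(-92762) + 74469/(-170390))/s(899) = (437137/(-92762) + 74469/(-170390))/((24*899*(13 - √10))) = (437137*(-1/92762) + 74469*(-1/170390))/(280488 - 21576*√10) = (-437137/92762 - 74469/170390)/(280488 - 21576*√10) = -20347916702/(3951429295*(280488 - 21576*√10))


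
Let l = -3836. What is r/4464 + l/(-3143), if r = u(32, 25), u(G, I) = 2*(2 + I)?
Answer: 137251/111352 ≈ 1.2326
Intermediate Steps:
u(G, I) = 4 + 2*I
r = 54 (r = 4 + 2*25 = 4 + 50 = 54)
r/4464 + l/(-3143) = 54/4464 - 3836/(-3143) = 54*(1/4464) - 3836*(-1/3143) = 3/248 + 548/449 = 137251/111352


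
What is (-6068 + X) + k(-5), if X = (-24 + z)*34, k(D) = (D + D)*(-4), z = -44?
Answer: -8340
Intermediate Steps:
k(D) = -8*D (k(D) = (2*D)*(-4) = -8*D)
X = -2312 (X = (-24 - 44)*34 = -68*34 = -2312)
(-6068 + X) + k(-5) = (-6068 - 2312) - 8*(-5) = -8380 + 40 = -8340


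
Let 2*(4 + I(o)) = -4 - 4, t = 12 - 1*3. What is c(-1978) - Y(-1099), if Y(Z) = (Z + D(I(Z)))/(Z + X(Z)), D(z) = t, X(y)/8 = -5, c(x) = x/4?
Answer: -1128651/2278 ≈ -495.46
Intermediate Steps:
t = 9 (t = 12 - 3 = 9)
c(x) = x/4 (c(x) = x*(¼) = x/4)
I(o) = -8 (I(o) = -4 + (-4 - 4)/2 = -4 + (½)*(-8) = -4 - 4 = -8)
X(y) = -40 (X(y) = 8*(-5) = -40)
D(z) = 9
Y(Z) = (9 + Z)/(-40 + Z) (Y(Z) = (Z + 9)/(Z - 40) = (9 + Z)/(-40 + Z))
c(-1978) - Y(-1099) = (¼)*(-1978) - (9 - 1099)/(-40 - 1099) = -989/2 - (-1090)/(-1139) = -989/2 - (-1)*(-1090)/1139 = -989/2 - 1*1090/1139 = -989/2 - 1090/1139 = -1128651/2278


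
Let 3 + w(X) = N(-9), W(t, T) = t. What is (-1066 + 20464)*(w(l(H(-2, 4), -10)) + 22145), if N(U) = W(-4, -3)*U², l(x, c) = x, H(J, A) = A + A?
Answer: 423225564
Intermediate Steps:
H(J, A) = 2*A
N(U) = -4*U²
w(X) = -327 (w(X) = -3 - 4*(-9)² = -3 - 4*81 = -3 - 324 = -327)
(-1066 + 20464)*(w(l(H(-2, 4), -10)) + 22145) = (-1066 + 20464)*(-327 + 22145) = 19398*21818 = 423225564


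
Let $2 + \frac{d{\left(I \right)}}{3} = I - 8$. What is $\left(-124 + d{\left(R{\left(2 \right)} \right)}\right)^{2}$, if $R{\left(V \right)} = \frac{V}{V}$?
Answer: $22801$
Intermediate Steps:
$R{\left(V \right)} = 1$
$d{\left(I \right)} = -30 + 3 I$ ($d{\left(I \right)} = -6 + 3 \left(I - 8\right) = -6 + 3 \left(-8 + I\right) = -6 + \left(-24 + 3 I\right) = -30 + 3 I$)
$\left(-124 + d{\left(R{\left(2 \right)} \right)}\right)^{2} = \left(-124 + \left(-30 + 3 \cdot 1\right)\right)^{2} = \left(-124 + \left(-30 + 3\right)\right)^{2} = \left(-124 - 27\right)^{2} = \left(-151\right)^{2} = 22801$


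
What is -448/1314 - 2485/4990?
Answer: -550081/655686 ≈ -0.83894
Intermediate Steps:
-448/1314 - 2485/4990 = -448*1/1314 - 2485*1/4990 = -224/657 - 497/998 = -550081/655686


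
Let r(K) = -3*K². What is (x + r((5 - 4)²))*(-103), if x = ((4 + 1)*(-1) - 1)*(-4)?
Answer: -2163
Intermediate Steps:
x = 24 (x = (5*(-1) - 1)*(-4) = (-5 - 1)*(-4) = -6*(-4) = 24)
(x + r((5 - 4)²))*(-103) = (24 - 3*(5 - 4)⁴)*(-103) = (24 - 3*(1²)²)*(-103) = (24 - 3*1²)*(-103) = (24 - 3*1)*(-103) = (24 - 3)*(-103) = 21*(-103) = -2163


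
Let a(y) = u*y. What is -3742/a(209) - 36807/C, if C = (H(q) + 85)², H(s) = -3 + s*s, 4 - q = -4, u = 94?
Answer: -401437397/209387068 ≈ -1.9172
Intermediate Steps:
q = 8 (q = 4 - 1*(-4) = 4 + 4 = 8)
H(s) = -3 + s²
a(y) = 94*y
C = 21316 (C = ((-3 + 8²) + 85)² = ((-3 + 64) + 85)² = (61 + 85)² = 146² = 21316)
-3742/a(209) - 36807/C = -3742/(94*209) - 36807/21316 = -3742/19646 - 36807*1/21316 = -3742*1/19646 - 36807/21316 = -1871/9823 - 36807/21316 = -401437397/209387068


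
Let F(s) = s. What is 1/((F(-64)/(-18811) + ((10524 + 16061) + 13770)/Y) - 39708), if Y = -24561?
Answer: -462016971/18346527430469 ≈ -2.5183e-5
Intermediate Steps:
1/((F(-64)/(-18811) + ((10524 + 16061) + 13770)/Y) - 39708) = 1/((-64/(-18811) + ((10524 + 16061) + 13770)/(-24561)) - 39708) = 1/((-64*(-1/18811) + (26585 + 13770)*(-1/24561)) - 39708) = 1/((64/18811 + 40355*(-1/24561)) - 39708) = 1/((64/18811 - 40355/24561) - 39708) = 1/(-757546001/462016971 - 39708) = 1/(-18346527430469/462016971) = -462016971/18346527430469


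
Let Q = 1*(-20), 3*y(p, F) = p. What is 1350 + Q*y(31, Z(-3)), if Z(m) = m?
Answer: 3430/3 ≈ 1143.3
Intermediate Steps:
y(p, F) = p/3
Q = -20
1350 + Q*y(31, Z(-3)) = 1350 - 20*31/3 = 1350 - 620/3 = 3430/3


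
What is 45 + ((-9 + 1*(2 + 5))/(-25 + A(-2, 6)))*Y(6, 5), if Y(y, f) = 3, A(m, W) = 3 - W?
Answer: 633/14 ≈ 45.214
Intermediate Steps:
45 + ((-9 + 1*(2 + 5))/(-25 + A(-2, 6)))*Y(6, 5) = 45 + ((-9 + 1*(2 + 5))/(-25 + (3 - 1*6)))*3 = 45 + ((-9 + 1*7)/(-25 + (3 - 6)))*3 = 45 + ((-9 + 7)/(-25 - 3))*3 = 45 - 2/(-28)*3 = 45 - 2*(-1/28)*3 = 45 + (1/14)*3 = 45 + 3/14 = 633/14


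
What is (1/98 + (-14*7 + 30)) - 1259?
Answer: -130045/98 ≈ -1327.0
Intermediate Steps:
(1/98 + (-14*7 + 30)) - 1259 = (1/98 + (-98 + 30)) - 1259 = (1/98 - 68) - 1259 = -6663/98 - 1259 = -130045/98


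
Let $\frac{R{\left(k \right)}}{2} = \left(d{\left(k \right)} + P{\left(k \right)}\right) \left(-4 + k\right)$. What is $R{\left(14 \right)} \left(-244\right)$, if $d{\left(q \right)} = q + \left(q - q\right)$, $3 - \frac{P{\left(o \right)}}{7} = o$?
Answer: $307440$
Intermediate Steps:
$P{\left(o \right)} = 21 - 7 o$
$d{\left(q \right)} = q$ ($d{\left(q \right)} = q + 0 = q$)
$R{\left(k \right)} = 2 \left(-4 + k\right) \left(21 - 6 k\right)$ ($R{\left(k \right)} = 2 \left(k - \left(-21 + 7 k\right)\right) \left(-4 + k\right) = 2 \left(21 - 6 k\right) \left(-4 + k\right) = 2 \left(-4 + k\right) \left(21 - 6 k\right)$)
$R{\left(14 \right)} \left(-244\right) = \left(-168 - 12 \cdot 14^{2} + 90 \cdot 14\right) \left(-244\right) = \left(-168 - 2352 + 1260\right) \left(-244\right) = \left(-1260\right) \left(-244\right) = 307440$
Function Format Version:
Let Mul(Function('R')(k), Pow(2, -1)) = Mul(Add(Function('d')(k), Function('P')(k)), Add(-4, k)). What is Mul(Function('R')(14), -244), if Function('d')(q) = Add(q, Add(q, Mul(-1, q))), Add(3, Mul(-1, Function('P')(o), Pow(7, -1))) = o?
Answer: 307440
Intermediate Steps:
Function('P')(o) = Add(21, Mul(-7, o))
Function('d')(q) = q (Function('d')(q) = Add(q, 0) = q)
Function('R')(k) = Mul(2, Add(-4, k), Add(21, Mul(-6, k))) (Function('R')(k) = Mul(2, Mul(Add(k, Add(21, Mul(-7, k))), Add(-4, k))) = Mul(2, Mul(Add(21, Mul(-6, k)), Add(-4, k))) = Mul(2, Mul(Add(-4, k), Add(21, Mul(-6, k)))) = Mul(2, Add(-4, k), Add(21, Mul(-6, k))))
Mul(Function('R')(14), -244) = Mul(Add(-168, Mul(-12, Pow(14, 2)), Mul(90, 14)), -244) = Mul(Add(-168, Mul(-12, 196), 1260), -244) = Mul(Add(-168, -2352, 1260), -244) = Mul(-1260, -244) = 307440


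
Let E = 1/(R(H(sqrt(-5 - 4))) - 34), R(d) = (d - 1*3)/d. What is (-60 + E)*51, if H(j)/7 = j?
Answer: -163370187/53362 - 357*I/53362 ≈ -3061.5 - 0.0066902*I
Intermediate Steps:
H(j) = 7*j
R(d) = (-3 + d)/d (R(d) = (d - 3)/d = (-3 + d)/d)
E = 1/(-34 - I*(-3 + 21*I)/21) (E = 1/((-3 + 7*sqrt(-5 - 4))/((7*sqrt(-5 - 4))) - 34) = 1/((-3 + 7*sqrt(-9))/((7*sqrt(-9))) - 34) = 1/((-3 + 7*(3*I))/((7*(3*I))) - 34) = 1/((-3 + 21*I)/((21*I)) - 34) = 1/((-I/21)*(-3 + 21*I) - 34) = 1/(-I*(-3 + 21*I)/21 - 34) = 1/(-34 - I*(-3 + 21*I)/21) ≈ -0.030302 - 0.0001312*I)
(-60 + E)*51 = (-60 + (-1617/53362 - 7*I/53362))*51 = (-3203337/53362 - 7*I/53362)*51 = -163370187/53362 - 357*I/53362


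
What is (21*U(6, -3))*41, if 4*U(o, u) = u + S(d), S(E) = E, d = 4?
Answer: 861/4 ≈ 215.25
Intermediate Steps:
U(o, u) = 1 + u/4 (U(o, u) = (u + 4)/4 = (4 + u)/4 = 1 + u/4)
(21*U(6, -3))*41 = (21*(1 + (1/4)*(-3)))*41 = (21*(1 - 3/4))*41 = (21*(1/4))*41 = (21/4)*41 = 861/4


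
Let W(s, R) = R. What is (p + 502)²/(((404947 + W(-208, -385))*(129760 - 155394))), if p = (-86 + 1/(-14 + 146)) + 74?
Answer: -4183631761/180696329174592 ≈ -2.3153e-5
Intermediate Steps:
p = -1583/132 (p = (-86 + 1/132) + 74 = -11351/132 + 74 = -1583/132 ≈ -11.992)
(p + 502)²/(((404947 + W(-208, -385))*(129760 - 155394))) = (-1583/132 + 502)²/(((404947 - 385)*(129760 - 155394))) = (64681/132)²/((404562*(-25634))) = (4183631761/17424)/(-10370542308) = (4183631761/17424)*(-1/10370542308) = -4183631761/180696329174592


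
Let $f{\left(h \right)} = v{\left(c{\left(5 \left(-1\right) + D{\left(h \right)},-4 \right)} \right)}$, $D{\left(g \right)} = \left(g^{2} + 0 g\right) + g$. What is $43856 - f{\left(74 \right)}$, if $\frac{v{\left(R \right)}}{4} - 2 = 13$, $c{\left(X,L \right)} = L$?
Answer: $43796$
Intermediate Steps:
$D{\left(g \right)} = g + g^{2}$ ($D{\left(g \right)} = \left(g^{2} + 0\right) + g = g^{2} + g = g + g^{2}$)
$v{\left(R \right)} = 60$ ($v{\left(R \right)} = 8 + 4 \cdot 13 = 8 + 52 = 60$)
$f{\left(h \right)} = 60$
$43856 - f{\left(74 \right)} = 43856 - 60 = 43796$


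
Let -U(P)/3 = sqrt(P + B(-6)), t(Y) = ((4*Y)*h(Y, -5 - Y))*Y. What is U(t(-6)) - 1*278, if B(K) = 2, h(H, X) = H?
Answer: -278 - 3*I*sqrt(862) ≈ -278.0 - 88.079*I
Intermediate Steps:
t(Y) = 4*Y**3 (t(Y) = ((4*Y)*Y)*Y = (4*Y**2)*Y = 4*Y**3)
U(P) = -3*sqrt(2 + P) (U(P) = -3*sqrt(P + 2) = -3*sqrt(2 + P))
U(t(-6)) - 1*278 = -3*sqrt(2 + 4*(-6)**3) - 1*278 = -3*sqrt(2 + 4*(-216)) - 278 = -3*sqrt(2 - 864) - 278 = -3*I*sqrt(862) - 278 = -278 - 3*I*sqrt(862)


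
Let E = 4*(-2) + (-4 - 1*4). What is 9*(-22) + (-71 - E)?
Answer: -253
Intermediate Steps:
E = -16 (E = -8 + (-4 - 4) = -8 - 8 = -16)
9*(-22) + (-71 - E) = 9*(-22) + (-71 - 1*(-16)) = -198 + (-71 + 16) = -198 - 55 = -253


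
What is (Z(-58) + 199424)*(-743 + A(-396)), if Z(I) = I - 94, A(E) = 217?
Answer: -104817072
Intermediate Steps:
Z(I) = -94 + I
(Z(-58) + 199424)*(-743 + A(-396)) = ((-94 - 58) + 199424)*(-743 + 217) = (-152 + 199424)*(-526) = 199272*(-526) = -104817072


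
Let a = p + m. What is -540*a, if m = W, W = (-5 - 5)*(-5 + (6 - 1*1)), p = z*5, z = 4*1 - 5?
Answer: 2700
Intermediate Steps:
z = -1 (z = 4 - 5 = -1)
p = -5 (p = -1*5 = -5)
W = 0 (W = -10*(-5 + (6 - 1)) = -10*(-5 + 5) = -10*0 = 0)
m = 0
a = -5 (a = -5 + 0 = -5)
-540*a = -540*(-5) = 2700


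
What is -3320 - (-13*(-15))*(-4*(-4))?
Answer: -6440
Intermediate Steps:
-3320 - (-13*(-15))*(-4*(-4)) = -3320 - 195*16 = -3320 - 1*3120 = -3320 - 3120 = -6440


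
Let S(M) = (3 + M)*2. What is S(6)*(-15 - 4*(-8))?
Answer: 306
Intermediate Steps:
S(M) = 6 + 2*M
S(6)*(-15 - 4*(-8)) = (6 + 2*6)*(-15 - 4*(-8)) = (6 + 12)*(-15 + 32) = 18*17 = 306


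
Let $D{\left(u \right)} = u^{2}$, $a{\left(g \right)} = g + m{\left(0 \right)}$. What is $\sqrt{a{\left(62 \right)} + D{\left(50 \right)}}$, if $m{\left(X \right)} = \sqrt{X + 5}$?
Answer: $\sqrt{2562 + \sqrt{5}} \approx 50.638$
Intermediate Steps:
$m{\left(X \right)} = \sqrt{5 + X}$
$a{\left(g \right)} = g + \sqrt{5}$ ($a{\left(g \right)} = g + \sqrt{5 + 0} = g + \sqrt{5}$)
$\sqrt{a{\left(62 \right)} + D{\left(50 \right)}} = \sqrt{\left(62 + \sqrt{5}\right) + 50^{2}} = \sqrt{\left(62 + \sqrt{5}\right) + 2500} = \sqrt{2562 + \sqrt{5}}$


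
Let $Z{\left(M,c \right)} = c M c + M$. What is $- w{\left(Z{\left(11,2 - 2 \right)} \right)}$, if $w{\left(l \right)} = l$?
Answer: $-11$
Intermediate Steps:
$Z{\left(M,c \right)} = M + M c^{2}$ ($Z{\left(M,c \right)} = M c c + M = M c^{2} + M = M + M c^{2}$)
$- w{\left(Z{\left(11,2 - 2 \right)} \right)} = - 11 \left(1 + \left(2 - 2\right)^{2}\right) = - 11 \left(1 + 0^{2}\right) = - 11 \left(1 + 0\right) = - 11 \cdot 1 = \left(-1\right) 11 = -11$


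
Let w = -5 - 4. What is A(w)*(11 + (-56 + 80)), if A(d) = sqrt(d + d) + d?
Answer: -315 + 105*I*sqrt(2) ≈ -315.0 + 148.49*I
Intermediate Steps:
w = -9
A(d) = d + sqrt(2)*sqrt(d) (A(d) = sqrt(2*d) + d = sqrt(2)*sqrt(d) + d = d + sqrt(2)*sqrt(d))
A(w)*(11 + (-56 + 80)) = (-9 + sqrt(2)*sqrt(-9))*(11 + (-56 + 80)) = (-9 + sqrt(2)*(3*I))*(11 + 24) = (-9 + 3*I*sqrt(2))*35 = -315 + 105*I*sqrt(2)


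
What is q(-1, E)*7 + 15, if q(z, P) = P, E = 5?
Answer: 50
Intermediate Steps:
q(-1, E)*7 + 15 = 5*7 + 15 = 35 + 15 = 50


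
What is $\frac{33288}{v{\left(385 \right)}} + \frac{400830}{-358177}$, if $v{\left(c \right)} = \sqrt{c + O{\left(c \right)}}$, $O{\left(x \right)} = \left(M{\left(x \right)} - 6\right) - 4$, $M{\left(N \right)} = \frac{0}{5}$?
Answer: $- \frac{400830}{358177} + \frac{11096 \sqrt{15}}{25} \approx 1717.9$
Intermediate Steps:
$M{\left(N \right)} = 0$ ($M{\left(N \right)} = 0 \cdot \frac{1}{5} = 0$)
$O{\left(x \right)} = -10$ ($O{\left(x \right)} = \left(0 - 6\right) - 4 = -6 - 4 = -10$)
$v{\left(c \right)} = \sqrt{-10 + c}$ ($v{\left(c \right)} = \sqrt{c - 10} = \sqrt{-10 + c}$)
$\frac{33288}{v{\left(385 \right)}} + \frac{400830}{-358177} = \frac{33288}{\sqrt{-10 + 385}} + \frac{400830}{-358177} = \frac{33288}{\sqrt{375}} + 400830 \left(- \frac{1}{358177}\right) = \frac{33288}{5 \sqrt{15}} - \frac{400830}{358177} = 33288 \frac{\sqrt{15}}{75} - \frac{400830}{358177} = \frac{11096 \sqrt{15}}{25} - \frac{400830}{358177} = - \frac{400830}{358177} + \frac{11096 \sqrt{15}}{25}$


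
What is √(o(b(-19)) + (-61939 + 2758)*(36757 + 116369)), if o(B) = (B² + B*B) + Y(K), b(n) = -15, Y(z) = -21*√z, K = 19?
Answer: √(-9062149356 - 21*√19) ≈ 95195.0*I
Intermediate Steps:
o(B) = -21*√19 + 2*B² (o(B) = (B² + B*B) - 21*√19 = (B² + B²) - 21*√19 = 2*B² - 21*√19 = -21*√19 + 2*B²)
√(o(b(-19)) + (-61939 + 2758)*(36757 + 116369)) = √((-21*√19 + 2*(-15)²) + (-61939 + 2758)*(36757 + 116369)) = √((-21*√19 + 2*225) - 59181*153126) = √((-21*√19 + 450) - 9062149806) = √((450 - 21*√19) - 9062149806) = √(-9062149356 - 21*√19)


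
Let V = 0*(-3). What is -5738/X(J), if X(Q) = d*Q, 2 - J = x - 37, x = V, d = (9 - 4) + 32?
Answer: -5738/1443 ≈ -3.9764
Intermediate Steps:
V = 0
d = 37 (d = 5 + 32 = 37)
x = 0
J = 39 (J = 2 - (0 - 37) = 2 - 1*(-37) = 2 + 37 = 39)
X(Q) = 37*Q
-5738/X(J) = -5738/(37*39) = -5738/1443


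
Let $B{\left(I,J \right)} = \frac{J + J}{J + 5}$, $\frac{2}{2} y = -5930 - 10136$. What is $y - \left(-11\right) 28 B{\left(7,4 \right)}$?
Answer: $- \frac{142130}{9} \approx -15792.0$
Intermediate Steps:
$y = -16066$ ($y = -5930 - 10136 = -16066$)
$B{\left(I,J \right)} = \frac{2 J}{5 + J}$
$y - \left(-11\right) 28 B{\left(7,4 \right)} = -16066 - \left(-11\right) 28 \cdot 2 \cdot 4 \frac{1}{5 + 4} = -16066 - - 308 \cdot 2 \cdot 4 \cdot \frac{1}{9} = -16066 - \left(-308\right) \frac{8}{9} = -16066 - - \frac{2464}{9} = -16066 + \frac{2464}{9} = - \frac{142130}{9}$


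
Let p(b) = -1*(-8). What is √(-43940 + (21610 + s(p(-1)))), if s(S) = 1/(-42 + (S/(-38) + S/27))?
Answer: I*√10323973999846/21502 ≈ 149.43*I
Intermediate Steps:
p(b) = 8
s(S) = 1/(-42 + 11*S/1026) (s(S) = 1/(-42 + (S*(-1/38) + S*(1/27))) = 1/(-42 + (-S/38 + S/27)) = 1/(-42 + 11*S/1026))
√(-43940 + (21610 + s(p(-1)))) = √(-43940 + (21610 + 1026/(-43092 + 11*8))) = √(-43940 + (21610 + 1026/(-43092 + 88))) = √(-43940 + (21610 + 1026/(-43004))) = √(-43940 + (21610 + 1026*(-1/43004))) = √(-43940 + (21610 - 513/21502)) = √(-43940 + 464657707/21502) = √(-480140173/21502) = I*√10323973999846/21502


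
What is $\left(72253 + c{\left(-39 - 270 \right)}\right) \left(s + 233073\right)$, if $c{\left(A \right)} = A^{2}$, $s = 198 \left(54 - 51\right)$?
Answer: $39193900578$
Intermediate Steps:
$s = 594$ ($s = 198 \cdot 3 = 594$)
$\left(72253 + c{\left(-39 - 270 \right)}\right) \left(s + 233073\right) = \left(72253 + \left(-39 - 270\right)^{2}\right) \left(594 + 233073\right) = \left(72253 + \left(-309\right)^{2}\right) 233667 = \left(72253 + 95481\right) 233667 = 167734 \cdot 233667 = 39193900578$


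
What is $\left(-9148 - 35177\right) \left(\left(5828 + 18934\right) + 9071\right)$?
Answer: $-1499647725$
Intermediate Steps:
$\left(-9148 - 35177\right) \left(\left(5828 + 18934\right) + 9071\right) = - 44325 \left(24762 + 9071\right) = \left(-44325\right) 33833 = -1499647725$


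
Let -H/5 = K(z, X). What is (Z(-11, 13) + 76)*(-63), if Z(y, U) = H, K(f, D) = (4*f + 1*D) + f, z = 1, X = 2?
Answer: -2583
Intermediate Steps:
K(f, D) = D + 5*f (K(f, D) = (4*f + D) + f = (D + 4*f) + f = D + 5*f)
H = -35 (H = -5*(2 + 5*1) = -5*(2 + 5) = -5*7 = -35)
Z(y, U) = -35
(Z(-11, 13) + 76)*(-63) = (-35 + 76)*(-63) = 41*(-63) = -2583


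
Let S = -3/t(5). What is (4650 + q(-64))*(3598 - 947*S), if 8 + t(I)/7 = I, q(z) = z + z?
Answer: 15658394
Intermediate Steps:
q(z) = 2*z
t(I) = -56 + 7*I
S = ⅐ (S = -3/(-56 + 7*5) = -3/(-56 + 35) = -3/(-21) = -3*(-1/21) = ⅐ ≈ 0.14286)
(4650 + q(-64))*(3598 - 947*S) = (4650 + 2*(-64))*(3598 - 947*⅐) = (4650 - 128)*(3598 - 947/7) = 4522*(24239/7) = 15658394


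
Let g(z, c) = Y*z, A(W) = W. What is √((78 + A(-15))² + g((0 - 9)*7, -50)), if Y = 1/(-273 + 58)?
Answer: 3*√20386730/215 ≈ 63.002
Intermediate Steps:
Y = -1/215 (Y = 1/(-215) = -1/215 ≈ -0.0046512)
g(z, c) = -z/215
√((78 + A(-15))² + g((0 - 9)*7, -50)) = √((78 - 15)² - (0 - 9)*7/215) = √(63² - (-9)*7/215) = √(3969 - 1/215*(-63)) = √(3969 + 63/215) = √(853398/215) = 3*√20386730/215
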